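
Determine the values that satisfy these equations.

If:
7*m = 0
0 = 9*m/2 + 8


Then:
No Solution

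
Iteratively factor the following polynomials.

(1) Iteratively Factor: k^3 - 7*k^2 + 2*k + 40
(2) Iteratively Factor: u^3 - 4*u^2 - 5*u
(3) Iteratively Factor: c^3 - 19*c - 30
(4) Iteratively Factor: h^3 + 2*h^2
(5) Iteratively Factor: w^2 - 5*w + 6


(1) = (k - 4)*(k^2 - 3*k - 10) = (k - 5)*(k - 4)*(k + 2)
(2) = (u)*(u^2 - 4*u - 5) = u*(u + 1)*(u - 5)
(3) = (c + 3)*(c^2 - 3*c - 10) = (c - 5)*(c + 3)*(c + 2)
(4) = (h)*(h^2 + 2*h) = h*(h + 2)*(h)
(5) = (w - 3)*(w - 2)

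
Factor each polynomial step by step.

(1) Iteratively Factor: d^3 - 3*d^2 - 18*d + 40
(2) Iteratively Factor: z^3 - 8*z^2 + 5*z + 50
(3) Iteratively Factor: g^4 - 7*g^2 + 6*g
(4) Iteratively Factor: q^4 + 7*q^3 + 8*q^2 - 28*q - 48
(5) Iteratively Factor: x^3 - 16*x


(1) = (d - 2)*(d^2 - d - 20) = (d - 2)*(d + 4)*(d - 5)
(2) = (z - 5)*(z^2 - 3*z - 10) = (z - 5)^2*(z + 2)
(3) = (g - 1)*(g^3 + g^2 - 6*g) = (g - 1)*(g + 3)*(g^2 - 2*g) = g*(g - 1)*(g + 3)*(g - 2)
(4) = (q + 3)*(q^3 + 4*q^2 - 4*q - 16) = (q - 2)*(q + 3)*(q^2 + 6*q + 8) = (q - 2)*(q + 3)*(q + 4)*(q + 2)
(5) = (x + 4)*(x^2 - 4*x) = (x - 4)*(x + 4)*(x)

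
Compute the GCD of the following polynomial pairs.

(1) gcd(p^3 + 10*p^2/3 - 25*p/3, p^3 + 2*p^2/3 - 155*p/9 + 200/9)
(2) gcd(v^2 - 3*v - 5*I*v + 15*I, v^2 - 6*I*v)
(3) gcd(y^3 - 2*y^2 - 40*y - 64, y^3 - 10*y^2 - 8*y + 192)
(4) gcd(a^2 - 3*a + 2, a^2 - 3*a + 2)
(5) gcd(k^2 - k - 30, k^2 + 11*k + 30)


(1) = p^2 + 10*p/3 - 25/3
(2) = gcd((v - 3)*(v - 5*I), v*(v - 6*I)) = 1
(3) = gcd((y - 8)*(y + 2)*(y + 4), (y - 8)*(y - 6)*(y + 4)) = y^2 - 4*y - 32
(4) = gcd((a - 2)*(a - 1), (a - 2)*(a - 1)) = a^2 - 3*a + 2
(5) = gcd((k - 6)*(k + 5), (k + 5)*(k + 6)) = k + 5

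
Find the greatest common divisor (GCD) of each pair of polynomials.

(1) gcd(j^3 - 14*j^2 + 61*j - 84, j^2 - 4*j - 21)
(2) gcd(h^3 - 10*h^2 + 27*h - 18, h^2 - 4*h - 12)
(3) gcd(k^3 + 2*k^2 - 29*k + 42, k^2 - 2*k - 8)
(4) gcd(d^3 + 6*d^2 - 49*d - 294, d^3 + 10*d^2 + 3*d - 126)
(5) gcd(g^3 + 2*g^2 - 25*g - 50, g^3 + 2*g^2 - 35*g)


(1) = j - 7
(2) = gcd((h - 6)*(h - 3)*(h - 1), (h - 6)*(h + 2)) = h - 6
(3) = 1
(4) = d^2 + 13*d + 42
(5) = gcd((g - 5)*(g + 2)*(g + 5), g*(g - 5)*(g + 7)) = g - 5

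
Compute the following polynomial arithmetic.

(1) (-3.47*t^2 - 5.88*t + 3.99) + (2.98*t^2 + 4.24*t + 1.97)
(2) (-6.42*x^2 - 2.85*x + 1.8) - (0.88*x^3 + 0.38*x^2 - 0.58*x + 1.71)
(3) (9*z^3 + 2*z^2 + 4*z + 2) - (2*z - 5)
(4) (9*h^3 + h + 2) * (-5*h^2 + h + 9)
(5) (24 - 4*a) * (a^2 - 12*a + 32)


(1) = -0.49*t^2 - 1.64*t + 5.96
(2) = -0.88*x^3 - 6.8*x^2 - 2.27*x + 0.09
(3) = 9*z^3 + 2*z^2 + 2*z + 7
(4) = -45*h^5 + 9*h^4 + 76*h^3 - 9*h^2 + 11*h + 18
(5) = -4*a^3 + 72*a^2 - 416*a + 768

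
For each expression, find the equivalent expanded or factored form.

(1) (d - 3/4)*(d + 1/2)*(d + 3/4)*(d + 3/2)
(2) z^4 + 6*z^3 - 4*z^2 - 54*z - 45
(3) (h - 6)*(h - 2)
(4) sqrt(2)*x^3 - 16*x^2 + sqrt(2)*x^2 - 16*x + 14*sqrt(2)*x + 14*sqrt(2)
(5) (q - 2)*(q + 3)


(1) = d^4 + 2*d^3 + 3*d^2/16 - 9*d/8 - 27/64
(2) = (z - 3)*(z + 1)*(z + 3)*(z + 5)
(3) = h^2 - 8*h + 12
(4) = (x - 7*sqrt(2))*(x - sqrt(2))*(sqrt(2)*x + sqrt(2))
(5) = q^2 + q - 6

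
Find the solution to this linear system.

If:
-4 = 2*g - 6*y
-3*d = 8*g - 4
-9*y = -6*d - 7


Then:
d = 4/57
g = 9/19
y = 47/57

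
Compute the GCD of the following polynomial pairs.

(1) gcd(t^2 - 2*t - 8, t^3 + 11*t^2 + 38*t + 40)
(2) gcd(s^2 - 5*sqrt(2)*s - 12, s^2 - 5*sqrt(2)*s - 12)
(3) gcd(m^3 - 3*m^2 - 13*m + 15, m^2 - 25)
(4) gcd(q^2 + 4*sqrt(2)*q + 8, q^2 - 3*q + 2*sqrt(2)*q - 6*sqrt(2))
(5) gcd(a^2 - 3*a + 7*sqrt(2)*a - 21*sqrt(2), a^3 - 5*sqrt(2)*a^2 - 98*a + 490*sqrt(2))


(1) = gcd((t - 4)*(t + 2), (t + 2)*(t + 4)*(t + 5)) = t + 2
(2) = s^2 - 5*sqrt(2)*s - 12
(3) = m - 5
(4) = gcd((q + 2*sqrt(2))^2, (q - 3)*(q + 2*sqrt(2))) = q + 2*sqrt(2)
(5) = gcd((a - 3)*(a + 7*sqrt(2)), (a - 7*sqrt(2))*(a - 5*sqrt(2))*(a + 7*sqrt(2))) = a + 7*sqrt(2)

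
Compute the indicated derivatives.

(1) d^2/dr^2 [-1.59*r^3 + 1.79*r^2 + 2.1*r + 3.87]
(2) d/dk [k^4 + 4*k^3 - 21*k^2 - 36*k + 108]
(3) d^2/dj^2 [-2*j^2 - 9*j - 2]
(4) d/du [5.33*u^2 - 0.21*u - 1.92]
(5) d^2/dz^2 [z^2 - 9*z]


(1) = 3.58 - 9.54*r
(2) = 4*k^3 + 12*k^2 - 42*k - 36
(3) = -4
(4) = 10.66*u - 0.21
(5) = 2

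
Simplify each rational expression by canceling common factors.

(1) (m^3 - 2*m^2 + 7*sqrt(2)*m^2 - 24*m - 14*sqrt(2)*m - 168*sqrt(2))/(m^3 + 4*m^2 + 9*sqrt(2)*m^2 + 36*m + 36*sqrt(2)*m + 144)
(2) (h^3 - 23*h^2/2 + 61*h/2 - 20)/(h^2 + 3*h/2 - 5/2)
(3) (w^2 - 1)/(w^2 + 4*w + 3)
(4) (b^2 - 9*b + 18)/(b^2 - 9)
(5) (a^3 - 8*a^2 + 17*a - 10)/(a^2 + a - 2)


(1) = (m^2 + m*(-6 + 7*sqrt(2)) - 42*sqrt(2))/(m^2 + 9*sqrt(2)*m + 36)
(2) = (2*h^2 - 21*h + 40)/(2*h + 5)
(3) = (w - 1)/(w + 3)
(4) = (b - 6)/(b + 3)
(5) = (a^2 - 7*a + 10)/(a + 2)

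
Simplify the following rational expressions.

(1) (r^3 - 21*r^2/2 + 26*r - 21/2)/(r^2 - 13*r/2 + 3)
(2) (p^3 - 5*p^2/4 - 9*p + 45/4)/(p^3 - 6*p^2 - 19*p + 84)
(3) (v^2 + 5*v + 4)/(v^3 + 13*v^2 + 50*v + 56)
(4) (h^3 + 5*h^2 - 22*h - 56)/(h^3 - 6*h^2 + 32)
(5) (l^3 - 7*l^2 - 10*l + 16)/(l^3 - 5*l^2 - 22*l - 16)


(1) = (r^2 - 10*r + 21)/(r - 6)
(2) = (4*p^2 + 7*p - 15)/(4*p^2 - 12*p - 112)
(3) = (v + 1)/(v^2 + 9*v + 14)
(4) = (h + 7)/(h - 4)
(5) = (l - 1)/(l + 1)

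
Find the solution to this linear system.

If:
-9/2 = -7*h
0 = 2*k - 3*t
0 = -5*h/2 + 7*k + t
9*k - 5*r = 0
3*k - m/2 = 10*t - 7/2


Then:
h = 9/14
k = 135/644
m = 1759/322
r = 243/644
t = 45/322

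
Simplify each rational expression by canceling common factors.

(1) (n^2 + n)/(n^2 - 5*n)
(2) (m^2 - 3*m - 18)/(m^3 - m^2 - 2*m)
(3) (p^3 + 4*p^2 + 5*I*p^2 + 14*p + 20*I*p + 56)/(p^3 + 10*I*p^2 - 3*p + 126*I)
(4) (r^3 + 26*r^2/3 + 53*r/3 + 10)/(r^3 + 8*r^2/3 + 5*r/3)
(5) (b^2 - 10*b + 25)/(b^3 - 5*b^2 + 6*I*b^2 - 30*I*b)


(1) = (n + 1)/(n - 5)
(2) = (m^2 - 3*m - 18)/(m^3 - m^2 - 2*m)
(3) = (p^2 + p*(4 - 2*I) - 8*I)/(p^2 + 3*I*p + 18)
(4) = (r + 6)/r
(5) = (b - 5)/(b^2 + 6*I*b)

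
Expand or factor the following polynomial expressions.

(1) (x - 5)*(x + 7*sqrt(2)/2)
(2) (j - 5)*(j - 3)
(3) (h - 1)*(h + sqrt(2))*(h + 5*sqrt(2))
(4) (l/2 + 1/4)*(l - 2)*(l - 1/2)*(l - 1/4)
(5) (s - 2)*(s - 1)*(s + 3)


(1) = x^2 - 5*x + 7*sqrt(2)*x/2 - 35*sqrt(2)/2
(2) = j^2 - 8*j + 15
(3) = h^3 - h^2 + 6*sqrt(2)*h^2 - 6*sqrt(2)*h + 10*h - 10
(4) = l^4/2 - 9*l^3/8 + l^2/8 + 9*l/32 - 1/16
(5) = s^3 - 7*s + 6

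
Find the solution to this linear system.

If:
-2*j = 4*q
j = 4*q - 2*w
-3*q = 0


Then:
j = 0
q = 0
w = 0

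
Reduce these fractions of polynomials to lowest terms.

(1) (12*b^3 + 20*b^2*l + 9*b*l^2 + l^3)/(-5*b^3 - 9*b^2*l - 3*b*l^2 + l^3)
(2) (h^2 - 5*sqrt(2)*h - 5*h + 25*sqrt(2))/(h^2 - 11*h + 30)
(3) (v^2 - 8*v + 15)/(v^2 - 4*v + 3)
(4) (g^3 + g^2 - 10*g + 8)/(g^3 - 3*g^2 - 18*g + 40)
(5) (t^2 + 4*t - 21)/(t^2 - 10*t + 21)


(1) = (-12*b^2 - 8*b*l - l^2)/(5*b^2 + 4*b*l - l^2)
(2) = (h - 5*sqrt(2))/(h - 6)
(3) = (v - 5)/(v - 1)
(4) = (g - 1)/(g - 5)
(5) = (t + 7)/(t - 7)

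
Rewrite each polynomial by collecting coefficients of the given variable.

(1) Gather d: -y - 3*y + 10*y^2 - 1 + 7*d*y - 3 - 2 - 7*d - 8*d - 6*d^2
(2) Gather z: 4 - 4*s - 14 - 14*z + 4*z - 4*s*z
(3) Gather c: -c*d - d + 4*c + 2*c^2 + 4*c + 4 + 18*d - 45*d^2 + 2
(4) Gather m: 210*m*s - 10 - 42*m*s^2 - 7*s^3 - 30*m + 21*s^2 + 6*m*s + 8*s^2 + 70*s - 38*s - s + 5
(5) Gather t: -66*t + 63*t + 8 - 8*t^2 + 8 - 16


(1) = -6*d^2 + d*(7*y - 15) + 10*y^2 - 4*y - 6
(2) = -4*s + z*(-4*s - 10) - 10
(3) = 2*c^2 + c*(8 - d) - 45*d^2 + 17*d + 6
(4) = m*(-42*s^2 + 216*s - 30) - 7*s^3 + 29*s^2 + 31*s - 5
(5) = -8*t^2 - 3*t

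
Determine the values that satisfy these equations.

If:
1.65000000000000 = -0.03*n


Then:
n = -55.00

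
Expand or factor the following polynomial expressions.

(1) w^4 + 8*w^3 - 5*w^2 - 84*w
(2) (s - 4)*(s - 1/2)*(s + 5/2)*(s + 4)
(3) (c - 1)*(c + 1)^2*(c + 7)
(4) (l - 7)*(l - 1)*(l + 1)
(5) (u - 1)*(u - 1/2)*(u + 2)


(1) = w*(w - 3)*(w + 4)*(w + 7)
(2) = s^4 + 2*s^3 - 69*s^2/4 - 32*s + 20
(3) = c^4 + 8*c^3 + 6*c^2 - 8*c - 7
(4) = l^3 - 7*l^2 - l + 7
(5) = u^3 + u^2/2 - 5*u/2 + 1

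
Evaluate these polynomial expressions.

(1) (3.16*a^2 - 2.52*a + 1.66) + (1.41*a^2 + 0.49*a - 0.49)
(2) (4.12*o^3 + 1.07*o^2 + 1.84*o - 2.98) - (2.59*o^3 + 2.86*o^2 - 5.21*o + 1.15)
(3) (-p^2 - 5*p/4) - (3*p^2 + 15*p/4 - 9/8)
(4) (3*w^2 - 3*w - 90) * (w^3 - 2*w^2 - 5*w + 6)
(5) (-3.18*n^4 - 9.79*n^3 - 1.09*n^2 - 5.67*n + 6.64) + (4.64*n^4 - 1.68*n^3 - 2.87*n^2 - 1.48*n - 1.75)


(1) = 4.57*a^2 - 2.03*a + 1.17
(2) = 1.53*o^3 - 1.79*o^2 + 7.05*o - 4.13
(3) = -4*p^2 - 5*p + 9/8
(4) = 3*w^5 - 9*w^4 - 99*w^3 + 213*w^2 + 432*w - 540
(5) = 1.46*n^4 - 11.47*n^3 - 3.96*n^2 - 7.15*n + 4.89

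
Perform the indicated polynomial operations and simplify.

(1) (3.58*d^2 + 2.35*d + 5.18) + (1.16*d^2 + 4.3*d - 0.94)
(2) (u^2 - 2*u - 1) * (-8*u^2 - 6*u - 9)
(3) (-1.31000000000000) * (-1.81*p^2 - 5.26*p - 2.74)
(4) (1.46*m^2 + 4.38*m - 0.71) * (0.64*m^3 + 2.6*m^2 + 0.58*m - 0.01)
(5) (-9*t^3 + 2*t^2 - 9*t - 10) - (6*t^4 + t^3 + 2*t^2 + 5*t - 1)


(1) = 4.74*d^2 + 6.65*d + 4.24
(2) = -8*u^4 + 10*u^3 + 11*u^2 + 24*u + 9
(3) = 2.3711*p^2 + 6.8906*p + 3.5894
(4) = 0.9344*m^5 + 6.5992*m^4 + 11.7804*m^3 + 0.6798*m^2 - 0.4556*m + 0.0071
(5) = -6*t^4 - 10*t^3 - 14*t - 9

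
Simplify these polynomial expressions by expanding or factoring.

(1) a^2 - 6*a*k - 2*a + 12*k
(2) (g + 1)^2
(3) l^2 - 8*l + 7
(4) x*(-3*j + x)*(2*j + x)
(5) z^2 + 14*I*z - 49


(1) = (a - 2)*(a - 6*k)
(2) = g^2 + 2*g + 1
(3) = (l - 7)*(l - 1)
(4) = -6*j^2*x - j*x^2 + x^3
(5) = (z + 7*I)^2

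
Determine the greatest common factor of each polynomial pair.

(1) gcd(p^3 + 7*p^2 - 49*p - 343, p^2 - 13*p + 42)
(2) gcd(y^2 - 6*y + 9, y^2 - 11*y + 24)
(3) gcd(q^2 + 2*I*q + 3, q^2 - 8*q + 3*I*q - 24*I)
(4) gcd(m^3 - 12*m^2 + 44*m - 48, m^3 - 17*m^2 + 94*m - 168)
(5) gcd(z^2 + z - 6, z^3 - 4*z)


(1) = gcd((p - 7)*(p + 7)^2, (p - 7)*(p - 6)) = p - 7
(2) = gcd((y - 3)^2, (y - 8)*(y - 3)) = y - 3
(3) = gcd((q - I)*(q + 3*I), (q - 8)*(q + 3*I)) = q + 3*I
(4) = gcd((m - 6)*(m - 4)*(m - 2), (m - 7)*(m - 6)*(m - 4)) = m^2 - 10*m + 24
(5) = gcd((z - 2)*(z + 3), z*(z - 2)*(z + 2)) = z - 2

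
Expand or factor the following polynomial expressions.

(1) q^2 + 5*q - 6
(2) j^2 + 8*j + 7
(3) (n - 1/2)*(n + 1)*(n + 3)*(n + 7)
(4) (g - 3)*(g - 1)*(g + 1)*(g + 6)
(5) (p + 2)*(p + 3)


(1) = (q - 1)*(q + 6)
(2) = (j + 1)*(j + 7)
(3) = n^4 + 21*n^3/2 + 51*n^2/2 + 11*n/2 - 21/2
(4) = g^4 + 3*g^3 - 19*g^2 - 3*g + 18
(5) = p^2 + 5*p + 6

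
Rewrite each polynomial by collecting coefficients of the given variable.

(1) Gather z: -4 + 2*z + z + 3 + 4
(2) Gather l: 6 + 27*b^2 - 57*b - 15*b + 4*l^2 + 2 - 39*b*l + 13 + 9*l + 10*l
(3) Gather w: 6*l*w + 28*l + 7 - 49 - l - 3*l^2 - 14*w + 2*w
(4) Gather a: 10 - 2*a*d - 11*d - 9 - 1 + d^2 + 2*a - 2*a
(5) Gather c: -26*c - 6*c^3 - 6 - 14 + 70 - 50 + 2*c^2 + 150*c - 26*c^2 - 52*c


(1) = 3*z + 3
(2) = 27*b^2 - 72*b + 4*l^2 + l*(19 - 39*b) + 21
(3) = -3*l^2 + 27*l + w*(6*l - 12) - 42
(4) = -2*a*d + d^2 - 11*d
(5) = -6*c^3 - 24*c^2 + 72*c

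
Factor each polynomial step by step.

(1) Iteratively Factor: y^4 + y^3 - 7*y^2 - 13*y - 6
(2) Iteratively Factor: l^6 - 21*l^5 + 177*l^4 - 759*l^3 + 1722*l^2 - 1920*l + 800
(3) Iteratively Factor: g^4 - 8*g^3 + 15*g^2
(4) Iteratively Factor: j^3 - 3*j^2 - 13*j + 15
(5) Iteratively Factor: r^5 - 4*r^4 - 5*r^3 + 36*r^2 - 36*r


(1) = (y - 3)*(y^3 + 4*y^2 + 5*y + 2) = (y - 3)*(y + 2)*(y^2 + 2*y + 1) = (y - 3)*(y + 1)*(y + 2)*(y + 1)
(2) = (l - 4)*(l^5 - 17*l^4 + 109*l^3 - 323*l^2 + 430*l - 200) = (l - 4)*(l - 2)*(l^4 - 15*l^3 + 79*l^2 - 165*l + 100) = (l - 4)*(l - 2)*(l - 1)*(l^3 - 14*l^2 + 65*l - 100) = (l - 5)*(l - 4)*(l - 2)*(l - 1)*(l^2 - 9*l + 20) = (l - 5)^2*(l - 4)*(l - 2)*(l - 1)*(l - 4)
(3) = (g)*(g^3 - 8*g^2 + 15*g) = g^2*(g^2 - 8*g + 15) = g^2*(g - 3)*(g - 5)
(4) = (j - 5)*(j^2 + 2*j - 3) = (j - 5)*(j + 3)*(j - 1)
(5) = (r - 2)*(r^4 - 2*r^3 - 9*r^2 + 18*r) = (r - 2)^2*(r^3 - 9*r) = (r - 3)*(r - 2)^2*(r^2 + 3*r) = (r - 3)*(r - 2)^2*(r + 3)*(r)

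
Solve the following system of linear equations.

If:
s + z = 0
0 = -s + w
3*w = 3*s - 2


Then:
No Solution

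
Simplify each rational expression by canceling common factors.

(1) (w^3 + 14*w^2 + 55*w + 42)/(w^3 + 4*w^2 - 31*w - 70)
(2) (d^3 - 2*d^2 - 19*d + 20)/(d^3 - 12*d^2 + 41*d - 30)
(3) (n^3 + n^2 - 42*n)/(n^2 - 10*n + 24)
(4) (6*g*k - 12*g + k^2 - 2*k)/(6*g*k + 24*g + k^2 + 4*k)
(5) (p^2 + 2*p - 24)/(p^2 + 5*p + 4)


(1) = (w^2 + 7*w + 6)/(w^2 - 3*w - 10)
(2) = (d + 4)/(d - 6)
(3) = (n^2 + 7*n)/(n - 4)
(4) = (k - 2)/(k + 4)
(5) = (p^2 + 2*p - 24)/(p^2 + 5*p + 4)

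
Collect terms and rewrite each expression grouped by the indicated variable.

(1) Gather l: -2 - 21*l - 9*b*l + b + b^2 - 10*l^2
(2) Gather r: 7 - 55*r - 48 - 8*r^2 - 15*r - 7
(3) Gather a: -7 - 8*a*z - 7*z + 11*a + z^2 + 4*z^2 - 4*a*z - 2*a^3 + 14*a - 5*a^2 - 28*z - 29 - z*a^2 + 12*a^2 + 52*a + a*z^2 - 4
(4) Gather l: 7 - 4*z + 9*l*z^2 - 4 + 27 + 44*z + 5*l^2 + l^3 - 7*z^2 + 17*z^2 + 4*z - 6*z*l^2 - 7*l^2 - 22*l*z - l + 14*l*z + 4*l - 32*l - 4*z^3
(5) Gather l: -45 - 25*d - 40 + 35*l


(1) = b^2 + b - 10*l^2 + l*(-9*b - 21) - 2
(2) = -8*r^2 - 70*r - 48
(3) = -2*a^3 + a^2*(7 - z) + a*(z^2 - 12*z + 77) + 5*z^2 - 35*z - 40
(4) = l^3 + l^2*(-6*z - 2) + l*(9*z^2 - 8*z - 29) - 4*z^3 + 10*z^2 + 44*z + 30
(5) = -25*d + 35*l - 85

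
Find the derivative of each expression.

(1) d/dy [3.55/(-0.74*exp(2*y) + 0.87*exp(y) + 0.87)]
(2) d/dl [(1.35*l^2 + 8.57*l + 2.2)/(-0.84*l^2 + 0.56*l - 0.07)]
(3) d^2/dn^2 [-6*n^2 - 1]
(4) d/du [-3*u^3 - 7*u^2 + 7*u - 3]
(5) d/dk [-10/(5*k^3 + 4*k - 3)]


(1) = (5.254*exp(y) - 3.0885)*exp(y)/(-0.74*exp(2*y) + 0.87*exp(y) + 0.87)^2
(2) = (7.9548*l^2 + 3.507*l - 1.8319)/(0.7056*l^4 - 0.9408*l^3 + 0.4312*l^2 - 0.0784*l + 0.0049)
(3) = -12
(4) = -9*u^2 - 14*u + 7
(5) = 10*(15*k^2 + 4)/(5*k^3 + 4*k - 3)^2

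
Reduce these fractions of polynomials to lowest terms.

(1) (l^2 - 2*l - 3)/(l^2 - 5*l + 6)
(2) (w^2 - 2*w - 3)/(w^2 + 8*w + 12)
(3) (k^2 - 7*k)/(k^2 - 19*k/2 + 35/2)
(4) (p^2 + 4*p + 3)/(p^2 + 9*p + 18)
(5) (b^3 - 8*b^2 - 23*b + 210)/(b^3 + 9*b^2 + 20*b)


(1) = (l + 1)/(l - 2)
(2) = (w^2 - 2*w - 3)/(w^2 + 8*w + 12)
(3) = 2*k/(2*k - 5)
(4) = (p + 1)/(p + 6)
(5) = (b^2 - 13*b + 42)/(b^2 + 4*b)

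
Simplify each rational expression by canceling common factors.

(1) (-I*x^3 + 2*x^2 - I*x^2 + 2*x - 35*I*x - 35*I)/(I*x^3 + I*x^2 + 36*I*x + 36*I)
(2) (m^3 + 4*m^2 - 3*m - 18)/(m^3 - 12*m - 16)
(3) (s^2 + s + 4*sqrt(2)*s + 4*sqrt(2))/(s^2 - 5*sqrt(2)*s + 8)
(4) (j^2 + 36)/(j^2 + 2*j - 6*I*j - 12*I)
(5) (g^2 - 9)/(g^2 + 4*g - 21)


(1) = (-x^2 - 2*I*x - 35)/(x^2 + 36)
(2) = (m^3 + 4*m^2 - 3*m - 18)/(m^3 - 12*m - 16)
(3) = (s^2 + s*(1 + 4*sqrt(2)) + 4*sqrt(2))/(s^2 - 5*sqrt(2)*s + 8)
(4) = (j + 6*I)/(j + 2)
(5) = (g + 3)/(g + 7)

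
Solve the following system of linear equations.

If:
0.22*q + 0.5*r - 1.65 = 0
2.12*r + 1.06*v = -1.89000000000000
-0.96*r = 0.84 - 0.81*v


Then:
q = 9.51
r = -0.89
v = -0.01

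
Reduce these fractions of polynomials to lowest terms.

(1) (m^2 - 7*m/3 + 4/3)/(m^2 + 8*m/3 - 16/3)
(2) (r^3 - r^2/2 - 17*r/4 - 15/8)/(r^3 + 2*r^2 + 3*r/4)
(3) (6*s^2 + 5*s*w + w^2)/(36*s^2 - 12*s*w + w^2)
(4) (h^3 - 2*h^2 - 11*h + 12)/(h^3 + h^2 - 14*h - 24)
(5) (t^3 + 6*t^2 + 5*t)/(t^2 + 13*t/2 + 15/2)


(1) = (m - 1)/(m + 4)
(2) = (2*r - 5)/(2*r)
(3) = (6*s^2 + 5*s*w + w^2)/(36*s^2 - 12*s*w + w^2)
(4) = (h - 1)/(h + 2)
(5) = (2*t^2 + 2*t)/(2*t + 3)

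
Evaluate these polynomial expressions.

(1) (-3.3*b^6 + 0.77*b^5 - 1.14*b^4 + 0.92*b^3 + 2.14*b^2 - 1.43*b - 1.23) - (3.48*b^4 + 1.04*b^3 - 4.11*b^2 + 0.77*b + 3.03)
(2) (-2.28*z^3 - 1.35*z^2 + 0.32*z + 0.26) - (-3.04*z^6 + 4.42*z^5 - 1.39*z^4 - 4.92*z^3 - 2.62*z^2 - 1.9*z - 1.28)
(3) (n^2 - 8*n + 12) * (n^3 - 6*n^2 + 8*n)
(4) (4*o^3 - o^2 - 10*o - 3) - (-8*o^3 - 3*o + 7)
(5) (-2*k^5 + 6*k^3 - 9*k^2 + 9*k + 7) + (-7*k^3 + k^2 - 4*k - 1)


(1) = -3.3*b^6 + 0.77*b^5 - 4.62*b^4 - 0.12*b^3 + 6.25*b^2 - 2.2*b - 4.26
(2) = 3.04*z^6 - 4.42*z^5 + 1.39*z^4 + 2.64*z^3 + 1.27*z^2 + 2.22*z + 1.54
(3) = n^5 - 14*n^4 + 68*n^3 - 136*n^2 + 96*n
(4) = 12*o^3 - o^2 - 7*o - 10
(5) = -2*k^5 - k^3 - 8*k^2 + 5*k + 6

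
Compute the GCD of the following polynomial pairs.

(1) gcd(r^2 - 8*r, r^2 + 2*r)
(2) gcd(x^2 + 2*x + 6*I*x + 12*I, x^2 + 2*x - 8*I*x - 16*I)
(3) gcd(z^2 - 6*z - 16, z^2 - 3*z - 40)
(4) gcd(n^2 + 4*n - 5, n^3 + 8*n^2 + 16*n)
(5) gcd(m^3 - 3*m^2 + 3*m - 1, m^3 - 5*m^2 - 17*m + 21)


(1) = r
(2) = x + 2
(3) = z - 8
(4) = 1
(5) = gcd((m - 1)^3, (m - 7)*(m - 1)*(m + 3)) = m - 1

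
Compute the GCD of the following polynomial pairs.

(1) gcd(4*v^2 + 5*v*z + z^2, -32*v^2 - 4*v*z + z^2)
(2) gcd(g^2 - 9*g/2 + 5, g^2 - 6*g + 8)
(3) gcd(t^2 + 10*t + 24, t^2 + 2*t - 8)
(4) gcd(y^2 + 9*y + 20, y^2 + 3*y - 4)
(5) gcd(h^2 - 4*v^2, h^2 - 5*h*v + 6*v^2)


(1) = gcd((v + z)*(4*v + z), (-8*v + z)*(4*v + z)) = 4*v + z
(2) = gcd((g - 5/2)*(g - 2), (g - 4)*(g - 2)) = g - 2
(3) = gcd((t + 4)*(t + 6), (t - 2)*(t + 4)) = t + 4
(4) = y + 4
(5) = gcd((h - 2*v)*(h + 2*v), (h - 3*v)*(h - 2*v)) = -h + 2*v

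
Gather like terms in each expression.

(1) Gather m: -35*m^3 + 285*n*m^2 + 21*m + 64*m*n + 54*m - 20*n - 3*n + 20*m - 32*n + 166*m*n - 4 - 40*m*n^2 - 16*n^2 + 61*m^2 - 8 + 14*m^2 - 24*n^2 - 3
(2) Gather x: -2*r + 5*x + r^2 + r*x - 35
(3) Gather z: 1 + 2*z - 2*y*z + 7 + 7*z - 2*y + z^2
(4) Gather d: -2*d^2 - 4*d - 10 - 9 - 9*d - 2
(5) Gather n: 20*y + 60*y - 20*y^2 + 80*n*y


(1) = -35*m^3 + m^2*(285*n + 75) + m*(-40*n^2 + 230*n + 95) - 40*n^2 - 55*n - 15
(2) = r^2 - 2*r + x*(r + 5) - 35
(3) = -2*y + z^2 + z*(9 - 2*y) + 8
(4) = -2*d^2 - 13*d - 21
(5) = 80*n*y - 20*y^2 + 80*y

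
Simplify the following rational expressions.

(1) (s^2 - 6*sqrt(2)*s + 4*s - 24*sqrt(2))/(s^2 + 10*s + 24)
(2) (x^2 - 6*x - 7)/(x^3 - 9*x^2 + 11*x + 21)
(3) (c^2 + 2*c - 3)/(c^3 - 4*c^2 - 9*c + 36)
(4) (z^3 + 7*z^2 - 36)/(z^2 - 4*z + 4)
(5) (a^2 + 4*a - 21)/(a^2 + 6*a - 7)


(1) = (s - 6*sqrt(2))/(s + 6)
(2) = 1/(x - 3)
(3) = (c - 1)/(c^2 - 7*c + 12)
(4) = (z^2 + 9*z + 18)/(z - 2)
(5) = (a - 3)/(a - 1)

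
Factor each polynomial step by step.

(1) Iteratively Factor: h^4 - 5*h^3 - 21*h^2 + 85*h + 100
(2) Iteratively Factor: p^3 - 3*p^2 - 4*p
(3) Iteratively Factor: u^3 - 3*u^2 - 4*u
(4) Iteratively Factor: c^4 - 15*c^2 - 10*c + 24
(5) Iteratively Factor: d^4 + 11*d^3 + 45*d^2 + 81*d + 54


(1) = (h - 5)*(h^3 - 21*h - 20) = (h - 5)*(h + 1)*(h^2 - h - 20) = (h - 5)*(h + 1)*(h + 4)*(h - 5)
(2) = (p + 1)*(p^2 - 4*p) = (p - 4)*(p + 1)*(p)
(3) = (u - 4)*(u^2 + u) = (u - 4)*(u + 1)*(u)
(4) = (c + 2)*(c^3 - 2*c^2 - 11*c + 12) = (c - 1)*(c + 2)*(c^2 - c - 12) = (c - 4)*(c - 1)*(c + 2)*(c + 3)
(5) = (d + 3)*(d^3 + 8*d^2 + 21*d + 18) = (d + 3)^2*(d^2 + 5*d + 6) = (d + 2)*(d + 3)^2*(d + 3)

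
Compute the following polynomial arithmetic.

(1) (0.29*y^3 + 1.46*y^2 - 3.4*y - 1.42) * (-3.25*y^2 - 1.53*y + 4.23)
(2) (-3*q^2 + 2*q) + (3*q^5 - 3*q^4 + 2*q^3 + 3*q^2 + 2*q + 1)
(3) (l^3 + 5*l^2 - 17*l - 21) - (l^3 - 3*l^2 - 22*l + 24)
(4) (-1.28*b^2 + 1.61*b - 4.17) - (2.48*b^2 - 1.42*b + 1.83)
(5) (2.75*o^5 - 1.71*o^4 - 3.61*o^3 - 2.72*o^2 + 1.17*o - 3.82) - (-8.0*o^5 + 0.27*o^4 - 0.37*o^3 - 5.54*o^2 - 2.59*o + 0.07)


(1) = -0.9425*y^5 - 5.1887*y^4 + 10.0429*y^3 + 15.9928*y^2 - 12.2094*y - 6.0066
(2) = 3*q^5 - 3*q^4 + 2*q^3 + 4*q + 1
(3) = 8*l^2 + 5*l - 45
(4) = -3.76*b^2 + 3.03*b - 6.0
(5) = 10.75*o^5 - 1.98*o^4 - 3.24*o^3 + 2.82*o^2 + 3.76*o - 3.89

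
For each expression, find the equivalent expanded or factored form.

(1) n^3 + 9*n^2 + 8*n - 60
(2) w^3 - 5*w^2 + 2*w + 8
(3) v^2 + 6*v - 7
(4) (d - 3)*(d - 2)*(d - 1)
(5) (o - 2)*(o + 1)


(1) = (n - 2)*(n + 5)*(n + 6)
(2) = (w - 4)*(w - 2)*(w + 1)
(3) = (v - 1)*(v + 7)
(4) = d^3 - 6*d^2 + 11*d - 6
(5) = o^2 - o - 2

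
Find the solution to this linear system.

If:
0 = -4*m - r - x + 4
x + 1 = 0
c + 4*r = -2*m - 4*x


Then:
c = 3/2 - 7*r/2
m = 5/4 - r/4
x = -1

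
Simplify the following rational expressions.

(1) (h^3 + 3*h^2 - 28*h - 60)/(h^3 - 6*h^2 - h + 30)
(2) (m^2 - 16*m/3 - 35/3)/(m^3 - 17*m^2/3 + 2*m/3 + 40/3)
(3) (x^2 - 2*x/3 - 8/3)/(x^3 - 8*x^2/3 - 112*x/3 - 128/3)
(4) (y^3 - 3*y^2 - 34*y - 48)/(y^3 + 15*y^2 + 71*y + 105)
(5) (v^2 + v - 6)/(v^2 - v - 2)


(1) = (h + 6)/(h - 3)
(2) = (3*m^2 - 16*m - 35)/(3*m^3 - 17*m^2 + 2*m + 40)
(3) = (x - 2)/(x^2 - 4*x - 32)
(4) = (y^2 - 6*y - 16)/(y^2 + 12*y + 35)
(5) = (v + 3)/(v + 1)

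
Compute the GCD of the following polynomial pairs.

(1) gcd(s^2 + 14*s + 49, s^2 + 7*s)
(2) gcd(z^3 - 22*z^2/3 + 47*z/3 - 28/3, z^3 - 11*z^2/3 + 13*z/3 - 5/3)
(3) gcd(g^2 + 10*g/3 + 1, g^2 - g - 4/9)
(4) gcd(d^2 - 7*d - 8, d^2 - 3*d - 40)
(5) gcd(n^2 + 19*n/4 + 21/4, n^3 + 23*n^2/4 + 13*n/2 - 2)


(1) = s + 7
(2) = gcd((z - 4)*(z - 7/3)*(z - 1), (z - 5/3)*(z - 1)^2) = z - 1
(3) = gcd((g + 1/3)*(g + 3), (g - 4/3)*(g + 1/3)) = g + 1/3
(4) = d - 8
(5) = 1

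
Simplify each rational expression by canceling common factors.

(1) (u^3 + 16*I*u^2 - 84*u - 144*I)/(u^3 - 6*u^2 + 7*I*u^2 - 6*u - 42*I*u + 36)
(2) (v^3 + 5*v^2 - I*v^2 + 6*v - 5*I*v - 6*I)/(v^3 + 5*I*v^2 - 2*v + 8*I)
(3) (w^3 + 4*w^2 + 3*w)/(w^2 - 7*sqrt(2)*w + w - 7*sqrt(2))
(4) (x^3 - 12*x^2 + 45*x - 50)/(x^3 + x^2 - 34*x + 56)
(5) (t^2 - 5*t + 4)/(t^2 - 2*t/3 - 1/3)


(1) = (u^2 + 10*I*u - 24)/(u^2 + u*(-6 + I) - 6*I)
(2) = (v^2 + 5*v + 6)/(v^2 + 6*I*v - 8)
(3) = (w^2 + 3*w)/(w - 7*sqrt(2))
(4) = (x^2 - 10*x + 25)/(x^2 + 3*x - 28)
(5) = (3*t - 12)/(3*t + 1)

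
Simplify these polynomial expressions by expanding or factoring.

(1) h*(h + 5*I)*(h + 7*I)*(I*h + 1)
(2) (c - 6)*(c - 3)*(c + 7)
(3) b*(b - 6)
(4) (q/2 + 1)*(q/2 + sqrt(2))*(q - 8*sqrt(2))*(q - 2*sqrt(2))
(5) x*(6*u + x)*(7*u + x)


(1) = I*h^4 - 11*h^3 - 23*I*h^2 - 35*h
(2) = c^3 - 2*c^2 - 45*c + 126
(3) = b^2 - 6*b
(4) = q^4/4 - 2*sqrt(2)*q^3 + q^3/2 - 4*sqrt(2)*q^2 - 2*q^2 - 4*q + 16*sqrt(2)*q + 32*sqrt(2)
(5) = 42*u^2*x + 13*u*x^2 + x^3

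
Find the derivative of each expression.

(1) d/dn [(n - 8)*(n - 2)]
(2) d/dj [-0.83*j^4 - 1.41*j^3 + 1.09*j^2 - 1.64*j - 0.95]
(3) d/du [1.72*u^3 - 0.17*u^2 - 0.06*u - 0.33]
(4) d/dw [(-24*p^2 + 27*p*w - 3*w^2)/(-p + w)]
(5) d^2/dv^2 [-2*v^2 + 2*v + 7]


(1) = 2*n - 10
(2) = -3.32*j^3 - 4.23*j^2 + 2.18*j - 1.64
(3) = 5.16*u^2 - 0.34*u - 0.06
(4) = -3
(5) = -4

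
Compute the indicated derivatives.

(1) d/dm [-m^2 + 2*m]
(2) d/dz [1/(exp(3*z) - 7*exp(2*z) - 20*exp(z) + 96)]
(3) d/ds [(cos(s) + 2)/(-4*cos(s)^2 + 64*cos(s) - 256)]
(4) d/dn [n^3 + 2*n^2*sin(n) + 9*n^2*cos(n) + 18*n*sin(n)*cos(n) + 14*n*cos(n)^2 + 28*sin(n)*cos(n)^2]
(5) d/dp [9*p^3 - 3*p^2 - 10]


(1) = 2 - 2*m
(2) = (-3*exp(2*z) + 14*exp(z) + 20)*exp(z)/(exp(3*z) - 7*exp(2*z) - 20*exp(z) + 96)^2
(3) = -(cos(s) + 12)*sin(s)/(4*(cos(s) - 8)^3)
(4) = -9*n^2*sin(n) + 2*n^2*cos(n) + 3*n^2 + 4*n*sin(n) - 14*n*sin(2*n) + 18*n*cos(n) + 18*n*cos(2*n) + 9*sin(2*n) + 7*cos(n) + 7*cos(2*n) + 21*cos(3*n) + 7
(5) = 3*p*(9*p - 2)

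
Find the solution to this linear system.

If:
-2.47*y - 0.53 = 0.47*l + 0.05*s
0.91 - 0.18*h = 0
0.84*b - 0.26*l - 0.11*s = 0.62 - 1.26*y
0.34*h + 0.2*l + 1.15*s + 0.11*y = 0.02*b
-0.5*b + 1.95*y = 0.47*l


Then:
b = 0.43
h = 5.06
l = -0.69
s = -1.36
y = -0.06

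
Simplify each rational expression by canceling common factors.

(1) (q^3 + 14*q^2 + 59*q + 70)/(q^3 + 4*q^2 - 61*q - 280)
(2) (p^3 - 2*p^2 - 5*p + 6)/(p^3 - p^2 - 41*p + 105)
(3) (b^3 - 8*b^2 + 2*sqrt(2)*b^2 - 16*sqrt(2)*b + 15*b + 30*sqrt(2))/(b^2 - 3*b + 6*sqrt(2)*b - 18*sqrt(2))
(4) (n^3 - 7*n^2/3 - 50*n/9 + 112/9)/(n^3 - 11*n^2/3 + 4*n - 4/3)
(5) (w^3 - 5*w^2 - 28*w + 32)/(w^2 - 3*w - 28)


(1) = (q + 2)/(q - 8)
(2) = (p^2 + p - 2)/(p^2 + 2*p - 35)
(3) = (b^2 + b*(-5 + 2*sqrt(2)) - 10*sqrt(2))/(b + 6*sqrt(2))
(4) = (9*n^2 - 3*n - 56)/(9*n^2 - 15*n + 6)
(5) = (w^2 - 9*w + 8)/(w - 7)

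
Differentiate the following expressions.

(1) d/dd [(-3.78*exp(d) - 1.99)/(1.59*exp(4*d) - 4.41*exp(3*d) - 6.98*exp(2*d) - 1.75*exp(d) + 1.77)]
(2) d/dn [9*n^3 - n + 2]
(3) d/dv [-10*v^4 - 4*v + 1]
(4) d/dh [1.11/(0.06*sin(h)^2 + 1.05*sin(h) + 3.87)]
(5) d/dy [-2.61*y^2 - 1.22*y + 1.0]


(1) = (18.0306*exp(4*d) - 20.6832*exp(3*d) - 52.7121*exp(2*d) - 27.7804*exp(d) - 10.1731)*exp(d)/(2.5281*exp(8*d) - 14.0238*exp(7*d) - 2.7483*exp(6*d) + 55.9986*exp(5*d) + 69.784*exp(4*d) + 8.8186*exp(3*d) - 21.6467*exp(2*d) - 6.195*exp(d) + 3.1329)
(2) = 27*n^2 - 1
(3) = -40*v^3 - 4
(4) = -(0.1332*sin(h) + 1.1655)*cos(h)/(0.06*sin(h)^2 + 1.05*sin(h) + 3.87)^2
(5) = -5.22*y - 1.22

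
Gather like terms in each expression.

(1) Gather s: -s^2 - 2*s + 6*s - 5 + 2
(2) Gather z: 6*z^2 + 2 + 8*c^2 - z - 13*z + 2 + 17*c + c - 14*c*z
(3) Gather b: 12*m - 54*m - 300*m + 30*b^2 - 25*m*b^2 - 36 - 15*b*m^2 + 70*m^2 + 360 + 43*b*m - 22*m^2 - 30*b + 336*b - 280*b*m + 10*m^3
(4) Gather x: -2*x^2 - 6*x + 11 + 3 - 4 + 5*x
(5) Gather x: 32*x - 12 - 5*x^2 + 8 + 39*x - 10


(1) = -s^2 + 4*s - 3
(2) = 8*c^2 + 18*c + 6*z^2 + z*(-14*c - 14) + 4
(3) = b^2*(30 - 25*m) + b*(-15*m^2 - 237*m + 306) + 10*m^3 + 48*m^2 - 342*m + 324
(4) = -2*x^2 - x + 10
(5) = -5*x^2 + 71*x - 14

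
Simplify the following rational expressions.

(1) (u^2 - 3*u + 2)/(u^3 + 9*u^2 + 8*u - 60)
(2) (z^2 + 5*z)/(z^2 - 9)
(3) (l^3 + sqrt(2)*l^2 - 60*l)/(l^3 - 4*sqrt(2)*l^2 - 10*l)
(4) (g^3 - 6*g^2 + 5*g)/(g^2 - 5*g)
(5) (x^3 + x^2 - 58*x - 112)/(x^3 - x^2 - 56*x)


(1) = (u - 1)/(u^2 + 11*u + 30)
(2) = (z^2 + 5*z)/(z^2 - 9)
(3) = (l + 6*sqrt(2))/(l + sqrt(2))
(4) = g - 1
(5) = (x + 2)/x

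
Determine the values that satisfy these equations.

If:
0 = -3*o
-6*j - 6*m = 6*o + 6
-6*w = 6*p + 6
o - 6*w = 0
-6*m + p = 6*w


Then:
j = -5/6
m = -1/6
o = 0
p = -1
w = 0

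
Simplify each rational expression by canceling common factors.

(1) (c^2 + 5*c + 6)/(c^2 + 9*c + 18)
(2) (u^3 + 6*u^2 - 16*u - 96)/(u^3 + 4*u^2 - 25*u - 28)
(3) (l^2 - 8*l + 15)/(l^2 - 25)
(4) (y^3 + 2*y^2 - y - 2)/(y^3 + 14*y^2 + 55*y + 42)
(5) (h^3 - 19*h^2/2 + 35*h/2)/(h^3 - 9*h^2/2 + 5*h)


(1) = (c + 2)/(c + 6)
(2) = (u^2 + 10*u + 24)/(u^2 + 8*u + 7)
(3) = (l - 3)/(l + 5)
(4) = (y^2 + y - 2)/(y^2 + 13*y + 42)
(5) = (h - 7)/(h - 2)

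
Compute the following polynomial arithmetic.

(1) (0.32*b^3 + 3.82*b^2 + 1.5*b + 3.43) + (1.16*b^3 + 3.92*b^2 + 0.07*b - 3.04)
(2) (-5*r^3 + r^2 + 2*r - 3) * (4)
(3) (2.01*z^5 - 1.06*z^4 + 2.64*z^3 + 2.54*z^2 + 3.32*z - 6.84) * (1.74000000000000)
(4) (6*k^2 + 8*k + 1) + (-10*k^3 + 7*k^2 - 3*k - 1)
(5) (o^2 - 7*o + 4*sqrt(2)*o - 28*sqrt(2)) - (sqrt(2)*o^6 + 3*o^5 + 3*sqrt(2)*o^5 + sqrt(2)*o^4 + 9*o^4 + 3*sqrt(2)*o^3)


(1) = 1.48*b^3 + 7.74*b^2 + 1.57*b + 0.39
(2) = -20*r^3 + 4*r^2 + 8*r - 12
(3) = 3.4974*z^5 - 1.8444*z^4 + 4.5936*z^3 + 4.4196*z^2 + 5.7768*z - 11.9016
(4) = -10*k^3 + 13*k^2 + 5*k
(5) = -sqrt(2)*o^6 - 3*sqrt(2)*o^5 - 3*o^5 - 9*o^4 - sqrt(2)*o^4 - 3*sqrt(2)*o^3 + o^2 - 7*o + 4*sqrt(2)*o - 28*sqrt(2)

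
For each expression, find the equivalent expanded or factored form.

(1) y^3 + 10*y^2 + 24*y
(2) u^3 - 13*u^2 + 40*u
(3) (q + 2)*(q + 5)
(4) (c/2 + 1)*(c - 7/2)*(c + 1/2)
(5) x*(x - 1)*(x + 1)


(1) = y*(y + 4)*(y + 6)
(2) = u*(u - 8)*(u - 5)
(3) = q^2 + 7*q + 10
(4) = c^3/2 - c^2/2 - 31*c/8 - 7/4
(5) = x^3 - x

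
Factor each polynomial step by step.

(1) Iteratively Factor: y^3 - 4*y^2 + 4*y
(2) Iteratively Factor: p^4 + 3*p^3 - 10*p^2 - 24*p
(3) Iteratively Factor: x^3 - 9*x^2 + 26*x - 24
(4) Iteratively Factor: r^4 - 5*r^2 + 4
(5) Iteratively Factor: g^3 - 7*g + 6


(1) = (y - 2)*(y^2 - 2*y) = (y - 2)^2*(y)
(2) = (p + 4)*(p^3 - p^2 - 6*p) = (p - 3)*(p + 4)*(p^2 + 2*p) = (p - 3)*(p + 2)*(p + 4)*(p)
(3) = (x - 2)*(x^2 - 7*x + 12) = (x - 4)*(x - 2)*(x - 3)
(4) = (r - 1)*(r^3 + r^2 - 4*r - 4) = (r - 1)*(r + 1)*(r^2 - 4) = (r - 1)*(r + 1)*(r + 2)*(r - 2)
(5) = (g + 3)*(g^2 - 3*g + 2) = (g - 1)*(g + 3)*(g - 2)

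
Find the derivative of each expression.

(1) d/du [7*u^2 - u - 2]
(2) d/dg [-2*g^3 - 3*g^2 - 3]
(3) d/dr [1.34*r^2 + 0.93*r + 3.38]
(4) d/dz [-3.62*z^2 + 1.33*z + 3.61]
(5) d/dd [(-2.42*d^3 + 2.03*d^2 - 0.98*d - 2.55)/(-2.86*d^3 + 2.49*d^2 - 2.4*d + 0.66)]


(1) = 14*u - 1
(2) = 6*g*(-g - 1)
(3) = 2.68*r + 0.93
(4) = 1.33 - 7.24*z
(5) = (-0.22*d^4 + 6.0104*d^3 - 29.1024*d^2 + 15.3786*d - 6.7668)/(8.1796*d^6 - 14.2428*d^5 + 19.9281*d^4 - 15.7272*d^3 + 9.0468*d^2 - 3.168*d + 0.4356)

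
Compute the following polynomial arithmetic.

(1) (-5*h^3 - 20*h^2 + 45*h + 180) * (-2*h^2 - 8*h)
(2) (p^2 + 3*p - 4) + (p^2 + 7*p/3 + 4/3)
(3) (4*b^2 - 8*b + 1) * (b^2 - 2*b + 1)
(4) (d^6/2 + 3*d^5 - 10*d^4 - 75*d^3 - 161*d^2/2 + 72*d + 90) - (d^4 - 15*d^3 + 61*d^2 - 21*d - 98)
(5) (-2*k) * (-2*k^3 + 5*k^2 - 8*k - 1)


(1) = 10*h^5 + 80*h^4 + 70*h^3 - 720*h^2 - 1440*h
(2) = 2*p^2 + 16*p/3 - 8/3
(3) = 4*b^4 - 16*b^3 + 21*b^2 - 10*b + 1
(4) = d^6/2 + 3*d^5 - 11*d^4 - 60*d^3 - 283*d^2/2 + 93*d + 188
(5) = 4*k^4 - 10*k^3 + 16*k^2 + 2*k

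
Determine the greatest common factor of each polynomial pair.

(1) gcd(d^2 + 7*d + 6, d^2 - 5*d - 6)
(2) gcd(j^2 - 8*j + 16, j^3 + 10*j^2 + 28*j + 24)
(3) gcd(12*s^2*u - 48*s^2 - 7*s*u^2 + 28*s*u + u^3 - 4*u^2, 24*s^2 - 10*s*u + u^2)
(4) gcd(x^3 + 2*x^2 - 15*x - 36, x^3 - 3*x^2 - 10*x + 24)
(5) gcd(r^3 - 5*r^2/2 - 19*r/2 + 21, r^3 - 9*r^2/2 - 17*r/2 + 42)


(1) = d + 1
(2) = gcd((j - 4)^2, (j + 2)^2*(j + 6)) = 1
(3) = gcd((-4*s + u)*(-3*s + u)*(u - 4), (-6*s + u)*(-4*s + u)) = 4*s - u
(4) = gcd((x - 4)*(x + 3)^2, (x - 4)*(x - 2)*(x + 3)) = x^2 - x - 12
(5) = gcd((r - 7/2)*(r - 2)*(r + 3), (r - 4)*(r - 7/2)*(r + 3)) = r^2 - r/2 - 21/2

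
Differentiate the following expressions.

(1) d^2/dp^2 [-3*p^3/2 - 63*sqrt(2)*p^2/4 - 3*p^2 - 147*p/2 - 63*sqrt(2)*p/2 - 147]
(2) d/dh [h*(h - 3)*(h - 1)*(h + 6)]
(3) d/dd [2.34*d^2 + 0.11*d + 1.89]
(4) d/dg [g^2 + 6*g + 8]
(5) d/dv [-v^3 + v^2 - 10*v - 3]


(1) = -9*p - 63*sqrt(2)/2 - 6
(2) = 4*h^3 + 6*h^2 - 42*h + 18
(3) = 4.68*d + 0.11
(4) = 2*g + 6
(5) = -3*v^2 + 2*v - 10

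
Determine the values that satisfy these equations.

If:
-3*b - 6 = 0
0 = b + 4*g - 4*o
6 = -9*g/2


Then:
b = -2
g = -4/3
o = -11/6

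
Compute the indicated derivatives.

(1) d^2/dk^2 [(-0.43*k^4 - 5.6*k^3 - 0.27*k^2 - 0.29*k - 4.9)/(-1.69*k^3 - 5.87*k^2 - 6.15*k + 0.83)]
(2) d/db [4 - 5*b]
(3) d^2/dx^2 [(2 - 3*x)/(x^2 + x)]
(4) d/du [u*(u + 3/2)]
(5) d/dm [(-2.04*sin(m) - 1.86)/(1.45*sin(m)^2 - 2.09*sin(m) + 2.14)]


(1) = (-88.870542*k^6 - 247.49373*k^5 + 347.636004*k^4 + 1220.576788*k^3 + 1163.419482*k^2 + 1134.218574*k + 421.739696)/(4.826809*k^9 + 50.295921*k^8 + 227.391528*k^7 + 561.209384*k^6 + 778.086786*k^5 + 528.496914*k^4 + 56.320608*k^3 - 82.046496*k^2 + 12.710205*k - 0.571787)
(2) = -5
(3) = 2*(-3*x^3 + 6*x^2 + 6*x + 2)/(x^3*(x^3 + 3*x^2 + 3*x + 1))
(4) = 2*u + 3/2
(5) = (2.958*sin(m)^2 + 5.394*sin(m) - 8.253)*cos(m)/(2.1025*sin(m)^4 - 6.061*sin(m)^3 + 10.5741*sin(m)^2 - 8.9452*sin(m) + 4.5796)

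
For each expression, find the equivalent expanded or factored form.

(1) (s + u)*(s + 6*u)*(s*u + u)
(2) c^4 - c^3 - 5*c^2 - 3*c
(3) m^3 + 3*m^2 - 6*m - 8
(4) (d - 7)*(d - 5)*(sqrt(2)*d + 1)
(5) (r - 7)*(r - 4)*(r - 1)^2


(1) = s^3*u + 7*s^2*u^2 + s^2*u + 6*s*u^3 + 7*s*u^2 + 6*u^3
(2) = c*(c - 3)*(c + 1)^2
(3) = (m - 2)*(m + 1)*(m + 4)
(4) = sqrt(2)*d^3 - 12*sqrt(2)*d^2 + d^2 - 12*d + 35*sqrt(2)*d + 35
(5) = r^4 - 13*r^3 + 51*r^2 - 67*r + 28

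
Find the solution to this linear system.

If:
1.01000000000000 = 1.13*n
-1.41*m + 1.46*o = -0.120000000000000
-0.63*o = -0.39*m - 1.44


Then:
m = 6.83
n = 0.89
o = 6.51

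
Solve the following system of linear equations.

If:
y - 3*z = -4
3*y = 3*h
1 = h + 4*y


Then:
h = 1/5
y = 1/5
z = 7/5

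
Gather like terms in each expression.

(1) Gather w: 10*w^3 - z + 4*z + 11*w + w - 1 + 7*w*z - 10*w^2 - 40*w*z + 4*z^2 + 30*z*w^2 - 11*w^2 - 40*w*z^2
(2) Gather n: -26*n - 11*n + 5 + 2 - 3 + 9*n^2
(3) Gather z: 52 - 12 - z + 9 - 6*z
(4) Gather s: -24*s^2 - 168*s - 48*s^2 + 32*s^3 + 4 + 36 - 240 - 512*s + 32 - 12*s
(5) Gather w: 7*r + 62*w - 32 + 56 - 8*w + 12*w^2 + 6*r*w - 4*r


(1) = 10*w^3 + w^2*(30*z - 21) + w*(-40*z^2 - 33*z + 12) + 4*z^2 + 3*z - 1
(2) = 9*n^2 - 37*n + 4
(3) = 49 - 7*z
(4) = 32*s^3 - 72*s^2 - 692*s - 168
(5) = 3*r + 12*w^2 + w*(6*r + 54) + 24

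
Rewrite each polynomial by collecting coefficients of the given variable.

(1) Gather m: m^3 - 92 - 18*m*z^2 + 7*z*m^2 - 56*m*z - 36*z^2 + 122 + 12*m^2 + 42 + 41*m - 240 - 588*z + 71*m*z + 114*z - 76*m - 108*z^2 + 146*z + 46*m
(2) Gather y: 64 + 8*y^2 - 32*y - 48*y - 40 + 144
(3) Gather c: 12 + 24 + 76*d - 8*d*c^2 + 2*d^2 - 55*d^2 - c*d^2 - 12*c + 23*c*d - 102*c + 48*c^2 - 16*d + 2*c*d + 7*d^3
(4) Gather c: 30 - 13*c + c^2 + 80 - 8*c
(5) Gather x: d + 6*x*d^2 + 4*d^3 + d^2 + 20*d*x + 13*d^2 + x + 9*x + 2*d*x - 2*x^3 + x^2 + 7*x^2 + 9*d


(1) = m^3 + m^2*(7*z + 12) + m*(-18*z^2 + 15*z + 11) - 144*z^2 - 328*z - 168
(2) = 8*y^2 - 80*y + 168
(3) = c^2*(48 - 8*d) + c*(-d^2 + 25*d - 114) + 7*d^3 - 53*d^2 + 60*d + 36
(4) = c^2 - 21*c + 110
(5) = 4*d^3 + 14*d^2 + 10*d - 2*x^3 + 8*x^2 + x*(6*d^2 + 22*d + 10)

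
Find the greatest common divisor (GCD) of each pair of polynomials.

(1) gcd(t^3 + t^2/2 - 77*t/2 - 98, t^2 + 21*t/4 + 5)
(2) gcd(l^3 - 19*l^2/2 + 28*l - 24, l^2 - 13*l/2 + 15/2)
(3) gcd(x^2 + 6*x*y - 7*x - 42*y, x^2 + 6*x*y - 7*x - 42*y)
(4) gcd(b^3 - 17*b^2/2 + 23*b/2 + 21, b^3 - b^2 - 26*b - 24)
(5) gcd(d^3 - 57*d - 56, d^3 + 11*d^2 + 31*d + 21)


(1) = t + 4
(2) = l - 3/2
(3) = gcd((x - 7)*(x + 6*y), (x - 7)*(x + 6*y)) = x^2 + 6*x*y - 7*x - 42*y
(4) = gcd((b - 6)*(b - 7/2)*(b + 1), (b - 6)*(b + 1)*(b + 4)) = b^2 - 5*b - 6
(5) = d^2 + 8*d + 7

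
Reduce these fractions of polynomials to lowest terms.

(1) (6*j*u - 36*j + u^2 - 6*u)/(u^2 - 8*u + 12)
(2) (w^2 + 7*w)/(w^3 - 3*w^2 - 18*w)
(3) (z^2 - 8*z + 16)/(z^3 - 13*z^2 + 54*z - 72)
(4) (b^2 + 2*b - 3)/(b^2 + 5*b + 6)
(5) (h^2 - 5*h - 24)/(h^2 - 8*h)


(1) = (6*j + u)/(u - 2)
(2) = (w + 7)/(w^2 - 3*w - 18)
(3) = (z - 4)/(z^2 - 9*z + 18)
(4) = (b - 1)/(b + 2)
(5) = (h + 3)/h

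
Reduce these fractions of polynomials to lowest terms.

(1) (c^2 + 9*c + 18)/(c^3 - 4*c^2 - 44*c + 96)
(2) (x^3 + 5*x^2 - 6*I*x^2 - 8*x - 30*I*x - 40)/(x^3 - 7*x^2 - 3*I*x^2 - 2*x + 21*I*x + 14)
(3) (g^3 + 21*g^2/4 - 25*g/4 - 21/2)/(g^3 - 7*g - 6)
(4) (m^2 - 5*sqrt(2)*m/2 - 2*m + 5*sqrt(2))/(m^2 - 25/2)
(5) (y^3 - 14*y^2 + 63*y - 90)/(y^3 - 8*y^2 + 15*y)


(1) = (c + 3)/(c^2 - 10*c + 16)
(2) = (x^2 + x*(5 - 4*I) - 20*I)/(x^2 + x*(-7 - I) + 7*I)
(3) = (4*g^2 + 17*g - 42)/(4*g^2 - 4*g - 24)
(4) = (4*m - 8)/(4*m + 10*sqrt(2))
(5) = (y - 6)/y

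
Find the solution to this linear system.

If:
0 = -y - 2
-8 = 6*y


Then:
No Solution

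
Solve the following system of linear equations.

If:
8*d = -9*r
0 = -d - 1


Then:
d = -1
r = 8/9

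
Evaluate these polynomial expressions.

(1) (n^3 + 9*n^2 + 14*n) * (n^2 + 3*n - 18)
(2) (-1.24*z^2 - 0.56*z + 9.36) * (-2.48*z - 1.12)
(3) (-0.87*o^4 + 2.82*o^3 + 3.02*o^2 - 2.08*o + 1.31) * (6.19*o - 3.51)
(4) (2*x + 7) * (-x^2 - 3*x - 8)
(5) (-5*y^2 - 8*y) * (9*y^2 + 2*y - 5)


(1) = n^5 + 12*n^4 + 23*n^3 - 120*n^2 - 252*n
(2) = 3.0752*z^3 + 2.7776*z^2 - 22.5856*z - 10.4832
(3) = -5.3853*o^5 + 20.5095*o^4 + 8.7956*o^3 - 23.4754*o^2 + 15.4097*o - 4.5981
(4) = -2*x^3 - 13*x^2 - 37*x - 56
(5) = -45*y^4 - 82*y^3 + 9*y^2 + 40*y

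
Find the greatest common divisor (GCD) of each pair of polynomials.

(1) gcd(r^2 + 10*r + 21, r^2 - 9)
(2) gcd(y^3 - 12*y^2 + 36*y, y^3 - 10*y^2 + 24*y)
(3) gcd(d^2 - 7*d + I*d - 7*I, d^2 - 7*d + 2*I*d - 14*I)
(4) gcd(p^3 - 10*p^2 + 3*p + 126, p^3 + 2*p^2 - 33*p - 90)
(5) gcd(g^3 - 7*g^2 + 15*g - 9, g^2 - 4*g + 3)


(1) = gcd((r + 3)*(r + 7), (r - 3)*(r + 3)) = r + 3
(2) = y^2 - 6*y
(3) = gcd((d - 7)*(d + I), (d - 7)*(d + 2*I)) = d - 7
(4) = gcd((p - 7)*(p - 6)*(p + 3), (p - 6)*(p + 3)*(p + 5)) = p^2 - 3*p - 18
(5) = g^2 - 4*g + 3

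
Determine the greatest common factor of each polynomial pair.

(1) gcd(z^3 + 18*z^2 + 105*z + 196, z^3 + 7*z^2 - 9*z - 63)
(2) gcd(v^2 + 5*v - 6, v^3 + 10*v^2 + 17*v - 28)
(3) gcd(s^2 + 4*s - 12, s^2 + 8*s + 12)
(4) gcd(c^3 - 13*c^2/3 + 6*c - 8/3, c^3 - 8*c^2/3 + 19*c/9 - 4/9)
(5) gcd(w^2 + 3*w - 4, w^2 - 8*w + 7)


(1) = gcd((z + 4)*(z + 7)^2, (z - 3)*(z + 3)*(z + 7)) = z + 7
(2) = gcd((v - 1)*(v + 6), (v - 1)*(v + 4)*(v + 7)) = v - 1
(3) = gcd((s - 2)*(s + 6), (s + 2)*(s + 6)) = s + 6
(4) = gcd((c - 2)*(c - 4/3)*(c - 1), (c - 4/3)*(c - 1)*(c - 1/3)) = c^2 - 7*c/3 + 4/3
(5) = gcd((w - 1)*(w + 4), (w - 7)*(w - 1)) = w - 1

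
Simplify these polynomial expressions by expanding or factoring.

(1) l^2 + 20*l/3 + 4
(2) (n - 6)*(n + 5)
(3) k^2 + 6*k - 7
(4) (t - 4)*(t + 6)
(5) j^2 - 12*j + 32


(1) = (l + 2/3)*(l + 6)
(2) = n^2 - n - 30
(3) = (k - 1)*(k + 7)
(4) = t^2 + 2*t - 24
(5) = (j - 8)*(j - 4)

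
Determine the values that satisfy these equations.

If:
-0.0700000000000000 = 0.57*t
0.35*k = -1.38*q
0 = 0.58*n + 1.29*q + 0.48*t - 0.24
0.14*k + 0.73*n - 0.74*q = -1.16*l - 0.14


Then:
k = -3.94285714285714*q
l = 2.5134661117717*q - 0.445052881907504
n = 0.515426497277677 - 2.22413793103448*q
t = -0.12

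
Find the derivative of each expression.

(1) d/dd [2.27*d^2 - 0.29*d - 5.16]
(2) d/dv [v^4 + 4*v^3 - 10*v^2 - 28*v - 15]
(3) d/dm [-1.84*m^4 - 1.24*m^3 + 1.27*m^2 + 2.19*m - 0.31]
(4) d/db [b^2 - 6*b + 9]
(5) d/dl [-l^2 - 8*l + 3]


(1) = 4.54*d - 0.29
(2) = 4*v^3 + 12*v^2 - 20*v - 28
(3) = -7.36*m^3 - 3.72*m^2 + 2.54*m + 2.19
(4) = 2*b - 6
(5) = -2*l - 8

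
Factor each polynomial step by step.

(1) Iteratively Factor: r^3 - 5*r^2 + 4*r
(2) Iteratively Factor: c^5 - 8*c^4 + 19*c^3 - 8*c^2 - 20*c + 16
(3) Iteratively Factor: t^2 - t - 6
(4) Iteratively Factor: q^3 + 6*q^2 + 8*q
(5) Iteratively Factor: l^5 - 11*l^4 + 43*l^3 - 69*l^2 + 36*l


(1) = (r)*(r^2 - 5*r + 4) = r*(r - 1)*(r - 4)
(2) = (c + 1)*(c^4 - 9*c^3 + 28*c^2 - 36*c + 16) = (c - 1)*(c + 1)*(c^3 - 8*c^2 + 20*c - 16) = (c - 4)*(c - 1)*(c + 1)*(c^2 - 4*c + 4) = (c - 4)*(c - 2)*(c - 1)*(c + 1)*(c - 2)
(3) = (t - 3)*(t + 2)
(4) = (q + 4)*(q^2 + 2*q) = (q + 2)*(q + 4)*(q)
(5) = (l - 3)*(l^4 - 8*l^3 + 19*l^2 - 12*l) = (l - 3)^2*(l^3 - 5*l^2 + 4*l) = (l - 4)*(l - 3)^2*(l^2 - l) = l*(l - 4)*(l - 3)^2*(l - 1)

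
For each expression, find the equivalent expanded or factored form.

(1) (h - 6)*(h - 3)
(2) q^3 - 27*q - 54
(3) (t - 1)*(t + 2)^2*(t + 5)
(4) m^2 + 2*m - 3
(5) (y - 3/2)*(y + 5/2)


(1) = h^2 - 9*h + 18
(2) = (q - 6)*(q + 3)^2
(3) = t^4 + 8*t^3 + 15*t^2 - 4*t - 20
(4) = (m - 1)*(m + 3)
(5) = y^2 + y - 15/4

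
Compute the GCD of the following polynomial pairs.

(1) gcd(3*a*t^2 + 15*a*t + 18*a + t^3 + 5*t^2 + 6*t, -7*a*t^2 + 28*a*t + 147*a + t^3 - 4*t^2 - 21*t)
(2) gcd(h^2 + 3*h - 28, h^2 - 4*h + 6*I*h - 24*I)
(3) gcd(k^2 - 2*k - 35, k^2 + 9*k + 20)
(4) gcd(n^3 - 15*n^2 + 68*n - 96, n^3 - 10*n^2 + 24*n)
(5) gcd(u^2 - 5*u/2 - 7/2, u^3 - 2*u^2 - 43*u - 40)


(1) = t + 3
(2) = h - 4
(3) = gcd((k - 7)*(k + 5), (k + 4)*(k + 5)) = k + 5
(4) = n - 4
(5) = u + 1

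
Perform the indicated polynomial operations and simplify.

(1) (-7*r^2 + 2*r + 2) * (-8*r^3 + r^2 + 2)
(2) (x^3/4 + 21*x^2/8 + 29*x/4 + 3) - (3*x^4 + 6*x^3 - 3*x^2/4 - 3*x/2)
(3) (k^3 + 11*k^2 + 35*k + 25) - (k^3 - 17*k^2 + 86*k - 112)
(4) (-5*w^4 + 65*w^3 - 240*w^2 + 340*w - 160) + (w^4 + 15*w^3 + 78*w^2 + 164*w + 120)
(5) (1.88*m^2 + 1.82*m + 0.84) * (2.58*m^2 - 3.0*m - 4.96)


(1) = 56*r^5 - 23*r^4 - 14*r^3 - 12*r^2 + 4*r + 4
(2) = -3*x^4 - 23*x^3/4 + 27*x^2/8 + 35*x/4 + 3
(3) = 28*k^2 - 51*k + 137
(4) = -4*w^4 + 80*w^3 - 162*w^2 + 504*w - 40
(5) = 4.8504*m^4 - 0.9444*m^3 - 12.6176*m^2 - 11.5472*m - 4.1664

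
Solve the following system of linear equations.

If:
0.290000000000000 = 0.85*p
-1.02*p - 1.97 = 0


Then:
No Solution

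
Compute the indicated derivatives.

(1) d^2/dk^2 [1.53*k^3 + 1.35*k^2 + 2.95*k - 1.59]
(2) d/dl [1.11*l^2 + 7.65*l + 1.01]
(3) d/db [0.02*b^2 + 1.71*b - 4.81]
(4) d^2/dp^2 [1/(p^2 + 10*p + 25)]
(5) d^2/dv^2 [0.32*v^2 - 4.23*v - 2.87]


(1) = 9.18*k + 2.7
(2) = 2.22*l + 7.65
(3) = 0.04*b + 1.71
(4) = 6/(p^4 + 20*p^3 + 150*p^2 + 500*p + 625)
(5) = 0.640000000000000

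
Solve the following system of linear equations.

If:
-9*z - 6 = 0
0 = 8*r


Then:
r = 0
z = -2/3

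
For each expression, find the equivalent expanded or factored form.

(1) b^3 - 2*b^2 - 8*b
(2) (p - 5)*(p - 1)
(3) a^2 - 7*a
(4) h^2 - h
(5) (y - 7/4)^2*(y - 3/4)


(1) = b*(b - 4)*(b + 2)
(2) = p^2 - 6*p + 5
(3) = a*(a - 7)
(4) = h*(h - 1)
(5) = y^3 - 17*y^2/4 + 91*y/16 - 147/64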